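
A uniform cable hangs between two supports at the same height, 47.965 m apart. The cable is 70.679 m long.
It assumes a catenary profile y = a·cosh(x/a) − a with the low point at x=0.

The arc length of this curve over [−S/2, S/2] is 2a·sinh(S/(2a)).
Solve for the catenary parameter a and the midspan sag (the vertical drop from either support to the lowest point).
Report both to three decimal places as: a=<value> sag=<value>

seed: a₀ = √(S³/(24(L−S))) = √(47.965³/(24·22.714)) = 14.227685
iter 1: u=1.685622  f(a)=+3.454e+00  f'(a)=-4.197e+00  a ← 14.227685 − (+3.454e+00/-4.197e+00) = 15.050620
iter 2: u=1.593456  f(a)=+3.223e-01  f'(a)=-3.447e+00  a ← 15.050620 − (+3.223e-01/-3.447e+00) = 15.144128
iter 3: u=1.583617  f(a)=+3.446e-03  f'(a)=-3.374e+00  a ← 15.144128 − (+3.446e-03/-3.374e+00) = 15.145150
iter 4: u=1.583510  f(a)=+4.030e-07  f'(a)=-3.373e+00  a ← 15.145150 − (+4.030e-07/-3.373e+00) = 15.145150
iter 5: u=1.583510  f(a)=+1.421e-14  f'(a)=-3.373e+00  a ← 15.145150 − (+1.421e-14/-3.373e+00) = 15.145150
converged: |Δa| < 1e-12 after 5 iterations
sag = a·(cosh(S/(2a)) − 1) = 15.145150·(cosh(1.583510) − 1) = 23.302943
T_max/T_min = cosh(S/(2a)) = 2.538641

a=15.145 sag=23.303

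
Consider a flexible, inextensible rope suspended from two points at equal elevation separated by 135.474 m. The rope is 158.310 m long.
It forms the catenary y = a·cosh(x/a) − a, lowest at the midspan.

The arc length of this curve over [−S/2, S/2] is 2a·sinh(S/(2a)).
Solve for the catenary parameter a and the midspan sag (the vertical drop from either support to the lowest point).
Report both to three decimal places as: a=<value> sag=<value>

seed: a₀ = √(S³/(24(L−S))) = √(135.474³/(24·22.836)) = 67.354760
iter 1: u=1.005675  f(a)=+1.183e+00  f'(a)=-7.492e-01  a ← 67.354760 − (+1.183e+00/-7.492e-01) = 68.933807
iter 2: u=0.982638  f(a)=+4.288e-02  f'(a)=-6.958e-01  a ← 68.933807 − (+4.288e-02/-6.958e-01) = 68.995436
iter 3: u=0.981761  f(a)=+6.103e-05  f'(a)=-6.938e-01  a ← 68.995436 − (+6.103e-05/-6.938e-01) = 68.995524
iter 4: u=0.981759  f(a)=+1.240e-10  f'(a)=-6.938e-01  a ← 68.995524 − (+1.240e-10/-6.938e-01) = 68.995524
iter 5: u=0.981759  f(a)=+0.000e+00  f'(a)=-6.938e-01  a ← 68.995524 − (+0.000e+00/-6.938e-01) = 68.995524
converged: |Δa| < 1e-12 after 5 iterations
sag = a·(cosh(S/(2a)) − 1) = 68.995524·(cosh(0.981759) − 1) = 36.008744
T_max/T_min = cosh(S/(2a)) = 1.521900

a=68.996 sag=36.009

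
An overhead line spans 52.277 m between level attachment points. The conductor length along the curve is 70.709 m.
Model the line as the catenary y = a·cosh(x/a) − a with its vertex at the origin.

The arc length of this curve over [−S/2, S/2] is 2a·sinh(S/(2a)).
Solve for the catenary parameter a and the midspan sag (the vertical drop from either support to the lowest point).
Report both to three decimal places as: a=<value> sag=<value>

seed: a₀ = √(S³/(24(L−S))) = √(52.277³/(24·18.432)) = 17.971078
iter 1: u=1.454476  f(a)=+2.051e+00  f'(a)=-2.519e+00  a ← 17.971078 − (+2.051e+00/-2.519e+00) = 18.785093
iter 2: u=1.391449  f(a)=+1.476e-01  f'(a)=-2.169e+00  a ← 18.785093 − (+1.476e-01/-2.169e+00) = 18.853139
iter 3: u=1.386427  f(a)=+8.951e-04  f'(a)=-2.142e+00  a ← 18.853139 − (+8.951e-04/-2.142e+00) = 18.853557
iter 4: u=1.386396  f(a)=+3.337e-08  f'(a)=-2.142e+00  a ← 18.853557 − (+3.337e-08/-2.142e+00) = 18.853557
iter 5: u=1.386396  f(a)=+0.000e+00  f'(a)=-2.142e+00  a ← 18.853557 − (+0.000e+00/-2.142e+00) = 18.853557
converged: |Δa| < 1e-12 after 5 iterations
sag = a·(cosh(S/(2a)) − 1) = 18.853557·(cosh(1.386396) − 1) = 21.213852
T_max/T_min = cosh(S/(2a)) = 2.125191

a=18.854 sag=21.214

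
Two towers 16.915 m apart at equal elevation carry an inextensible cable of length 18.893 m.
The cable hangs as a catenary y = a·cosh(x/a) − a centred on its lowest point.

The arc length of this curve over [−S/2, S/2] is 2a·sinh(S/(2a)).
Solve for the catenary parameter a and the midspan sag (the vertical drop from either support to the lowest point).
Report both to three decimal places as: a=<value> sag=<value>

a=10.269 sag=3.684

seed: a₀ = √(S³/(24(L−S))) = √(16.915³/(24·1.978)) = 10.096928
iter 1: u=0.837631  f(a)=+7.056e-02  f'(a)=-4.200e-01  a ← 10.096928 − (+7.056e-02/-4.200e-01) = 10.264935
iter 2: u=0.823921  f(a)=+1.800e-03  f'(a)=-3.988e-01  a ← 10.264935 − (+1.800e-03/-3.988e-01) = 10.269447
iter 3: u=0.823559  f(a)=+1.239e-06  f'(a)=-3.983e-01  a ← 10.269447 − (+1.239e-06/-3.983e-01) = 10.269451
iter 4: u=0.823559  f(a)=+5.862e-13  f'(a)=-3.983e-01  a ← 10.269451 − (+5.862e-13/-3.983e-01) = 10.269451
converged: |Δa| < 1e-12 after 4 iterations
sag = a·(cosh(S/(2a)) − 1) = 10.269451·(cosh(0.823559) − 1) = 3.683971
T_max/T_min = cosh(S/(2a)) = 1.358731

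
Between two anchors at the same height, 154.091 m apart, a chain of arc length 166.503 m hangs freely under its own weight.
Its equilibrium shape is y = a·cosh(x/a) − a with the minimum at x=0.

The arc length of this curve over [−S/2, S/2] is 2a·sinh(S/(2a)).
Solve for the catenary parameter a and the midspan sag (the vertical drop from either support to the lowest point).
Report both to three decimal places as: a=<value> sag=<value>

a=112.140 sag=27.525

seed: a₀ = √(S³/(24(L−S))) = √(154.091³/(24·12.412)) = 110.825425
iter 1: u=0.695197  f(a)=+3.034e-01  f'(a)=-2.350e-01  a ← 110.825425 − (+3.034e-01/-2.350e-01) = 112.116498
iter 2: u=0.687191  f(a)=+5.383e-03  f'(a)=-2.267e-01  a ← 112.116498 − (+5.383e-03/-2.267e-01) = 112.140242
iter 3: u=0.687046  f(a)=+1.763e-06  f'(a)=-2.266e-01  a ← 112.140242 − (+1.763e-06/-2.266e-01) = 112.140250
iter 4: u=0.687046  f(a)=+1.990e-13  f'(a)=-2.266e-01  a ← 112.140250 − (+1.990e-13/-2.266e-01) = 112.140250
converged: |Δa| < 1e-12 after 4 iterations
sag = a·(cosh(S/(2a)) − 1) = 112.140250·(cosh(0.687046) − 1) = 27.524520
T_max/T_min = cosh(S/(2a)) = 1.245447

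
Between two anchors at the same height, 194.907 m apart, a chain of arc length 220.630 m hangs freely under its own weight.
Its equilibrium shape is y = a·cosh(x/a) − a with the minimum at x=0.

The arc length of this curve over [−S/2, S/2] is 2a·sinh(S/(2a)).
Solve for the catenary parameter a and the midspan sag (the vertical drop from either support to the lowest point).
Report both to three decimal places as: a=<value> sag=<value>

seed: a₀ = √(S³/(24(L−S))) = √(194.907³/(24·25.723)) = 109.515282
iter 1: u=0.889862  f(a)=+1.038e+00  f'(a)=-5.080e-01  a ← 109.515282 − (+1.038e+00/-5.080e-01) = 111.558202
iter 2: u=0.873566  f(a)=+2.975e-02  f'(a)=-4.793e-01  a ← 111.558202 − (+2.975e-02/-4.793e-01) = 111.620280
iter 3: u=0.873081  f(a)=+2.605e-05  f'(a)=-4.784e-01  a ← 111.620280 − (+2.605e-05/-4.784e-01) = 111.620335
iter 4: u=0.873080  f(a)=+2.001e-11  f'(a)=-4.784e-01  a ← 111.620335 − (+2.001e-11/-4.784e-01) = 111.620335
converged: |Δa| < 1e-12 after 4 iterations
sag = a·(cosh(S/(2a)) − 1) = 111.620335·(cosh(0.873080) − 1) = 45.314360
T_max/T_min = cosh(S/(2a)) = 1.405969

a=111.620 sag=45.314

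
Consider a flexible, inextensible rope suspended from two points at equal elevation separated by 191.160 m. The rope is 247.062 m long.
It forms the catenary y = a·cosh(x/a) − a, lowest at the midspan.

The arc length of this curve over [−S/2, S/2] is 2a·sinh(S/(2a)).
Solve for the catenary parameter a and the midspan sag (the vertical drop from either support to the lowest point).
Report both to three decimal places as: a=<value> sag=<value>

a=75.130 sag=69.454

seed: a₀ = √(S³/(24(L−S))) = √(191.160³/(24·55.902)) = 72.156630
iter 1: u=1.324618  f(a)=+5.114e+00  f'(a)=-1.839e+00  a ← 72.156630 − (+5.114e+00/-1.839e+00) = 74.937740
iter 2: u=1.275459  f(a)=+3.105e-01  f'(a)=-1.622e+00  a ← 74.937740 − (+3.105e-01/-1.622e+00) = 75.129224
iter 3: u=1.272208  f(a)=+1.309e-03  f'(a)=-1.608e+00  a ← 75.129224 − (+1.309e-03/-1.608e+00) = 75.130038
iter 4: u=1.272194  f(a)=+2.346e-08  f'(a)=-1.608e+00  a ← 75.130038 − (+2.346e-08/-1.608e+00) = 75.130038
iter 5: u=1.272194  f(a)=+5.684e-14  f'(a)=-1.608e+00  a ← 75.130038 − (+5.684e-14/-1.608e+00) = 75.130038
converged: |Δa| < 1e-12 after 5 iterations
sag = a·(cosh(S/(2a)) − 1) = 75.130038·(cosh(1.272194) − 1) = 69.453608
T_max/T_min = cosh(S/(2a)) = 1.924445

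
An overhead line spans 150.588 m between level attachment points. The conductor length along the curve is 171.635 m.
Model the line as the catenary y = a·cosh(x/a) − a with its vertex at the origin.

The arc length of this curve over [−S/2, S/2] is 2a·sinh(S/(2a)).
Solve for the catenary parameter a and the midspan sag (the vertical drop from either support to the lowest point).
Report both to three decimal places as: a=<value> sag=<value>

seed: a₀ = √(S³/(24(L−S))) = √(150.588³/(24·21.047)) = 82.221392
iter 1: u=0.915747  f(a)=+9.003e-01  f'(a)=-5.562e-01  a ← 82.221392 − (+9.003e-01/-5.562e-01) = 83.840097
iter 2: u=0.898067  f(a)=+2.727e-02  f'(a)=-5.230e-01  a ← 83.840097 − (+2.727e-02/-5.230e-01) = 83.892252
iter 3: u=0.897508  f(a)=+2.676e-05  f'(a)=-5.219e-01  a ← 83.892252 − (+2.676e-05/-5.219e-01) = 83.892303
iter 4: u=0.897508  f(a)=+2.581e-11  f'(a)=-5.219e-01  a ← 83.892303 − (+2.581e-11/-5.219e-01) = 83.892303
converged: |Δa| < 1e-12 after 4 iterations
sag = a·(cosh(S/(2a)) − 1) = 83.892303·(cosh(0.897508) − 1) = 36.118371
T_max/T_min = cosh(S/(2a)) = 1.430533

a=83.892 sag=36.118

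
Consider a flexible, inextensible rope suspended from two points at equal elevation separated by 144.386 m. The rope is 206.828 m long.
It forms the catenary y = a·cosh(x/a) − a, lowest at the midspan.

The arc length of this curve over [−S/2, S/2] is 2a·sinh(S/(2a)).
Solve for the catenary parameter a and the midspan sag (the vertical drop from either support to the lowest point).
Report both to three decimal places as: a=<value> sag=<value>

seed: a₀ = √(S³/(24(L−S))) = √(144.386³/(24·62.442)) = 44.817085
iter 1: u=1.610837  f(a)=+8.620e+00  f'(a)=-3.580e+00  a ← 44.817085 − (+8.620e+00/-3.580e+00) = 47.225026
iter 2: u=1.528702  f(a)=+7.435e-01  f'(a)=-2.987e+00  a ← 47.225026 − (+7.435e-01/-2.987e+00) = 47.473951
iter 3: u=1.520687  f(a)=+6.684e-03  f'(a)=-2.933e+00  a ← 47.473951 − (+6.684e-03/-2.933e+00) = 47.476230
iter 4: u=1.520614  f(a)=+5.509e-07  f'(a)=-2.933e+00  a ← 47.476230 − (+5.509e-07/-2.933e+00) = 47.476230
iter 5: u=1.520614  f(a)=-2.842e-14  f'(a)=-2.933e+00  a ← 47.476230 − (-2.842e-14/-2.933e+00) = 47.476230
converged: |Δa| < 1e-12 after 5 iterations
sag = a·(cosh(S/(2a)) − 1) = 47.476230·(cosh(1.520614) − 1) = 66.315017
T_max/T_min = cosh(S/(2a)) = 2.396805

a=47.476 sag=66.315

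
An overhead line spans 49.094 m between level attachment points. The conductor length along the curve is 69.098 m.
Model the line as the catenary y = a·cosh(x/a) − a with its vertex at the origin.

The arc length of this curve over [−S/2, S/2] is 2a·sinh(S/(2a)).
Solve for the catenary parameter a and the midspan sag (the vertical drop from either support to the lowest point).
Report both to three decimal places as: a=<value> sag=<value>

seed: a₀ = √(S³/(24(L−S))) = √(49.094³/(24·20.004)) = 15.699238
iter 1: u=1.563579  f(a)=+2.593e+00  f'(a)=-3.228e+00  a ← 15.699238 − (+2.593e+00/-3.228e+00) = 16.502291
iter 2: u=1.487490  f(a)=+2.122e-01  f'(a)=-2.720e+00  a ← 16.502291 − (+2.122e-01/-2.720e+00) = 16.580318
iter 3: u=1.480490  f(a)=+1.702e-03  f'(a)=-2.676e+00  a ← 16.580318 − (+1.702e-03/-2.676e+00) = 16.580954
iter 4: u=1.480434  f(a)=+1.114e-07  f'(a)=-2.676e+00  a ← 16.580954 − (+1.114e-07/-2.676e+00) = 16.580954
iter 5: u=1.480434  f(a)=+1.421e-14  f'(a)=-2.676e+00  a ← 16.580954 − (+1.421e-14/-2.676e+00) = 16.580954
converged: |Δa| < 1e-12 after 5 iterations
sag = a·(cosh(S/(2a)) − 1) = 16.580954·(cosh(1.480434) − 1) = 21.740860
T_max/T_min = cosh(S/(2a)) = 2.311195

a=16.581 sag=21.741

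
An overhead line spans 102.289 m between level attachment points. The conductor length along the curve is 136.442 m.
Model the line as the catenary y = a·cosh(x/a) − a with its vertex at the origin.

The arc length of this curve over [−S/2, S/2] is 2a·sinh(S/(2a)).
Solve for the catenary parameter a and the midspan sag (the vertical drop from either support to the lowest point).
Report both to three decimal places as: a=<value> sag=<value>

a=37.821 sag=40.182

seed: a₀ = √(S³/(24(L−S))) = √(102.289³/(24·34.153)) = 36.134608
iter 1: u=1.415388  f(a)=+3.589e+00  f'(a)=-2.297e+00  a ← 36.134608 − (+3.589e+00/-2.297e+00) = 37.696890
iter 2: u=1.356730  f(a)=+2.459e-01  f'(a)=-1.992e+00  a ← 37.696890 − (+2.459e-01/-1.992e+00) = 37.820303
iter 3: u=1.352303  f(a)=+1.342e-03  f'(a)=-1.971e+00  a ← 37.820303 − (+1.342e-03/-1.971e+00) = 37.820984
iter 4: u=1.352278  f(a)=+4.043e-08  f'(a)=-1.970e+00  a ← 37.820984 − (+4.043e-08/-1.970e+00) = 37.820984
iter 5: u=1.352278  f(a)=+0.000e+00  f'(a)=-1.970e+00  a ← 37.820984 − (+0.000e+00/-1.970e+00) = 37.820984
converged: |Δa| < 1e-12 after 5 iterations
sag = a·(cosh(S/(2a)) − 1) = 37.820984·(cosh(1.352278) − 1) = 40.182424
T_max/T_min = cosh(S/(2a)) = 2.062437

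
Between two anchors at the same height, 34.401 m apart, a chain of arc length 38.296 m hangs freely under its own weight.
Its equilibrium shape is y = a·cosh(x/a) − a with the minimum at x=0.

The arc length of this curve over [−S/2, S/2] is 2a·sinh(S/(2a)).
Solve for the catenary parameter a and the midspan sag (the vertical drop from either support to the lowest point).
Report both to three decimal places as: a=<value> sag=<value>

a=21.214 sag=7.364

seed: a₀ = √(S³/(24(L−S))) = √(34.401³/(24·3.895)) = 20.868789
iter 1: u=0.824221  f(a)=+1.345e-01  f'(a)=-3.993e-01  a ← 20.868789 − (+1.345e-01/-3.993e-01) = 21.205561
iter 2: u=0.811132  f(a)=+3.324e-03  f'(a)=-3.797e-01  a ← 21.205561 − (+3.324e-03/-3.797e-01) = 21.214314
iter 3: u=0.810797  f(a)=+2.145e-06  f'(a)=-3.793e-01  a ← 21.214314 − (+2.145e-06/-3.793e-01) = 21.214320
iter 4: u=0.810797  f(a)=+9.024e-13  f'(a)=-3.793e-01  a ← 21.214320 − (+9.024e-13/-3.793e-01) = 21.214320
converged: |Δa| < 1e-12 after 4 iterations
sag = a·(cosh(S/(2a)) − 1) = 21.214320·(cosh(0.810797) − 1) = 7.363526
T_max/T_min = cosh(S/(2a)) = 1.347102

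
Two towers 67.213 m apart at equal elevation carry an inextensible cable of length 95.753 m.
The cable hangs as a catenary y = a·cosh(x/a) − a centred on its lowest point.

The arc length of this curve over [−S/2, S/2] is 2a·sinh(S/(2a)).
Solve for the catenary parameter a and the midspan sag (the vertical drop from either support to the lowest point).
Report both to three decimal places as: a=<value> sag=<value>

a=22.283 sag=30.525

seed: a₀ = √(S³/(24(L−S))) = √(67.213³/(24·28.540)) = 21.054616
iter 1: u=1.596158  f(a)=+3.864e+00  f'(a)=-3.468e+00  a ← 21.054616 − (+3.864e+00/-3.468e+00) = 22.168952
iter 2: u=1.515926  f(a)=+3.280e-01  f'(a)=-2.902e+00  a ← 22.168952 − (+3.280e-01/-2.902e+00) = 22.281974
iter 3: u=1.508237  f(a)=+2.847e-03  f'(a)=-2.852e+00  a ← 22.281974 − (+2.847e-03/-2.852e+00) = 22.282972
iter 4: u=1.508170  f(a)=+2.186e-07  f'(a)=-2.851e+00  a ← 22.282972 − (+2.186e-07/-2.851e+00) = 22.282972
iter 5: u=1.508170  f(a)=-1.421e-14  f'(a)=-2.851e+00  a ← 22.282972 − (-1.421e-14/-2.851e+00) = 22.282972
converged: |Δa| < 1e-12 after 5 iterations
sag = a·(cosh(S/(2a)) − 1) = 22.282972·(cosh(1.508170) − 1) = 30.525078
T_max/T_min = cosh(S/(2a)) = 2.369884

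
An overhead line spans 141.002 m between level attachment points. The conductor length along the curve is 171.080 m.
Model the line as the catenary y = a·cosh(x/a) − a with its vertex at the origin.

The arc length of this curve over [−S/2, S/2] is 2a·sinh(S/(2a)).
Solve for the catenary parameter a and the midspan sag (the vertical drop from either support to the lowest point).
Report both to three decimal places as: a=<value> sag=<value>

a=64.220 sag=42.744

seed: a₀ = √(S³/(24(L−S))) = √(141.002³/(24·30.078)) = 62.317183
iter 1: u=1.131325  f(a)=+1.985e+00  f'(a)=-1.095e+00  a ← 62.317183 − (+1.985e+00/-1.095e+00) = 64.130129
iter 2: u=1.099343  f(a)=+8.990e-02  f'(a)=-9.975e-01  a ← 64.130129 − (+8.990e-02/-9.975e-01) = 64.220250
iter 3: u=1.097800  f(a)=+2.038e-04  f'(a)=-9.930e-01  a ← 64.220250 − (+2.038e-04/-9.930e-01) = 64.220455
iter 4: u=1.097797  f(a)=+1.053e-09  f'(a)=-9.930e-01  a ← 64.220455 − (+1.053e-09/-9.930e-01) = 64.220455
iter 5: u=1.097797  f(a)=+2.842e-14  f'(a)=-9.930e-01  a ← 64.220455 − (+2.842e-14/-9.930e-01) = 64.220455
converged: |Δa| < 1e-12 after 5 iterations
sag = a·(cosh(S/(2a)) − 1) = 64.220455·(cosh(1.097797) − 1) = 42.743831
T_max/T_min = cosh(S/(2a)) = 1.665580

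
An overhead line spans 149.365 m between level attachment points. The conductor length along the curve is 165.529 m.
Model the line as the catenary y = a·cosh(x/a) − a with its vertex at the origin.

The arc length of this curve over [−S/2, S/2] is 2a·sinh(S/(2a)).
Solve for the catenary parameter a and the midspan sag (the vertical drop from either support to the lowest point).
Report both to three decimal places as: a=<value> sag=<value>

seed: a₀ = √(S³/(24(L−S))) = √(149.365³/(24·16.164)) = 92.681536
iter 1: u=0.805797  f(a)=+5.330e-01  f'(a)=-3.720e-01  a ← 92.681536 − (+5.330e-01/-3.720e-01) = 94.114267
iter 2: u=0.793530  f(a)=+1.261e-02  f'(a)=-3.546e-01  a ← 94.114267 − (+1.261e-02/-3.546e-01) = 94.149831
iter 3: u=0.793230  f(a)=+7.438e-06  f'(a)=-3.542e-01  a ← 94.149831 − (+7.438e-06/-3.542e-01) = 94.149852
iter 4: u=0.793230  f(a)=+2.586e-12  f'(a)=-3.542e-01  a ← 94.149852 − (+2.586e-12/-3.542e-01) = 94.149852
converged: |Δa| < 1e-12 after 4 iterations
sag = a·(cosh(S/(2a)) − 1) = 94.149852·(cosh(0.793230) − 1) = 31.206269
T_max/T_min = cosh(S/(2a)) = 1.331453

a=94.150 sag=31.206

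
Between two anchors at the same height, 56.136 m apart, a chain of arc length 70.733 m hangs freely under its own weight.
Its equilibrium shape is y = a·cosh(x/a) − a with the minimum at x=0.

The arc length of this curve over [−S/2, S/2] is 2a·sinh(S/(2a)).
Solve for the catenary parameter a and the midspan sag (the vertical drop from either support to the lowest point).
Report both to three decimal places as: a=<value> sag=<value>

a=23.300 sag=19.052

seed: a₀ = √(S³/(24(L−S))) = √(56.136³/(24·14.597)) = 22.471123
iter 1: u=1.249070  f(a)=+1.182e+00  f'(a)=-1.513e+00  a ← 22.471123 − (+1.182e+00/-1.513e+00) = 23.252043
iter 2: u=1.207120  f(a)=+6.441e-02  f'(a)=-1.353e+00  a ← 23.252043 − (+6.441e-02/-1.353e+00) = 23.299659
iter 3: u=1.204653  f(a)=+2.157e-04  f'(a)=-1.344e+00  a ← 23.299659 − (+2.157e-04/-1.344e+00) = 23.299820
iter 4: u=1.204645  f(a)=+2.436e-09  f'(a)=-1.344e+00  a ← 23.299820 − (+2.436e-09/-1.344e+00) = 23.299820
iter 5: u=1.204645  f(a)=+1.421e-14  f'(a)=-1.344e+00  a ← 23.299820 − (+1.421e-14/-1.344e+00) = 23.299820
converged: |Δa| < 1e-12 after 5 iterations
sag = a·(cosh(S/(2a)) − 1) = 23.299820·(cosh(1.204645) − 1) = 19.051933
T_max/T_min = cosh(S/(2a)) = 1.817686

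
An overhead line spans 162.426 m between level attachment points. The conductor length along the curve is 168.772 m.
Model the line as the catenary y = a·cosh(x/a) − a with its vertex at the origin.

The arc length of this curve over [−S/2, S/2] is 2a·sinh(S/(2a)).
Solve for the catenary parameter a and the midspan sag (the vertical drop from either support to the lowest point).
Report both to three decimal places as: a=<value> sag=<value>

a=168.711 sag=19.927

seed: a₀ = √(S³/(24(L−S))) = √(162.426³/(24·6.346)) = 167.736536
iter 1: u=0.484170  f(a)=+7.480e-02  f'(a)=-7.745e-02  a ← 167.736536 − (+7.480e-02/-7.745e-02) = 168.702234
iter 2: u=0.481398  f(a)=+6.509e-04  f'(a)=-7.611e-02  a ← 168.702234 − (+6.509e-04/-7.611e-02) = 168.710786
iter 3: u=0.481374  f(a)=+5.025e-08  f'(a)=-7.610e-02  a ← 168.710786 − (+5.025e-08/-7.610e-02) = 168.710787
iter 4: u=0.481374  f(a)=+0.000e+00  f'(a)=-7.610e-02  a ← 168.710787 − (+0.000e+00/-7.610e-02) = 168.710787
converged: |Δa| < 1e-12 after 4 iterations
sag = a·(cosh(S/(2a)) − 1) = 168.710787·(cosh(0.481374) − 1) = 19.927297
T_max/T_min = cosh(S/(2a)) = 1.118115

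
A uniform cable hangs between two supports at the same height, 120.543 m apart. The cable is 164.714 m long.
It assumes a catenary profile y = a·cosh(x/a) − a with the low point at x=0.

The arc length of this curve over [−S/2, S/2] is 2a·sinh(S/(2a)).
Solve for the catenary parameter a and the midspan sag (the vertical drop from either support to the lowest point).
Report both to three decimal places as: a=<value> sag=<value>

seed: a₀ = √(S³/(24(L−S))) = √(120.543³/(24·44.171)) = 40.647960
iter 1: u=1.482768  f(a)=+5.118e+00  f'(a)=-2.690e+00  a ← 40.647960 − (+5.118e+00/-2.690e+00) = 42.550312
iter 2: u=1.416476  f(a)=+3.812e-01  f'(a)=-2.303e+00  a ← 42.550312 − (+3.812e-01/-2.303e+00) = 42.715832
iter 3: u=1.410987  f(a)=+2.491e-03  f'(a)=-2.273e+00  a ← 42.715832 − (+2.491e-03/-2.273e+00) = 42.716928
iter 4: u=1.410951  f(a)=+1.079e-07  f'(a)=-2.273e+00  a ← 42.716928 − (+1.079e-07/-2.273e+00) = 42.716928
iter 5: u=1.410951  f(a)=-2.842e-14  f'(a)=-2.273e+00  a ← 42.716928 − (-2.842e-14/-2.273e+00) = 42.716928
converged: |Δa| < 1e-12 after 5 iterations
sag = a·(cosh(S/(2a)) − 1) = 42.716928·(cosh(1.410951) − 1) = 50.059208
T_max/T_min = cosh(S/(2a)) = 2.171882

a=42.717 sag=50.059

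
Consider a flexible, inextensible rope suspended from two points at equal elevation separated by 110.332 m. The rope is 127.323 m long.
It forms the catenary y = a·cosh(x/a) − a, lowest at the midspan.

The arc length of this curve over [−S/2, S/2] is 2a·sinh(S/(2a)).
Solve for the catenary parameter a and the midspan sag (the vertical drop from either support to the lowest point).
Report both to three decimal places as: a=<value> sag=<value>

a=58.671 sag=27.903

seed: a₀ = √(S³/(24(L−S))) = √(110.332³/(24·16.991)) = 57.390122
iter 1: u=0.961246  f(a)=+8.025e-01  f'(a)=-6.487e-01  a ← 57.390122 − (+8.025e-01/-6.487e-01) = 58.627222
iter 2: u=0.940962  f(a)=+2.668e-02  f'(a)=-6.062e-01  a ← 58.627222 − (+2.668e-02/-6.062e-01) = 58.671236
iter 3: u=0.940256  f(a)=+3.174e-05  f'(a)=-6.047e-01  a ← 58.671236 − (+3.174e-05/-6.047e-01) = 58.671289
iter 4: u=0.940255  f(a)=+4.505e-11  f'(a)=-6.047e-01  a ← 58.671289 − (+4.505e-11/-6.047e-01) = 58.671289
iter 5: u=0.940255  f(a)=-1.421e-14  f'(a)=-6.047e-01  a ← 58.671289 − (-1.421e-14/-6.047e-01) = 58.671289
converged: |Δa| < 1e-12 after 5 iterations
sag = a·(cosh(S/(2a)) − 1) = 58.671289·(cosh(0.940255) − 1) = 27.902996
T_max/T_min = cosh(S/(2a)) = 1.475582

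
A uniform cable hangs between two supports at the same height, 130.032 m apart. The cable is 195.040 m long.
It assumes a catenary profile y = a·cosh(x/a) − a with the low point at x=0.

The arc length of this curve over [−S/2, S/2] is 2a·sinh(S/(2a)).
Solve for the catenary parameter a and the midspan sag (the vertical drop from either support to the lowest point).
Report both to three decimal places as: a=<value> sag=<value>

seed: a₀ = √(S³/(24(L−S))) = √(130.032³/(24·65.008)) = 37.539315
iter 1: u=1.731944  f(a)=+1.048e+01  f'(a)=-4.620e+00  a ← 37.539315 − (+1.048e+01/-4.620e+00) = 39.806848
iter 2: u=1.633287  f(a)=+1.024e+00  f'(a)=-3.757e+00  a ← 39.806848 − (+1.024e+00/-3.757e+00) = 40.079478
iter 3: u=1.622177  f(a)=+1.213e-02  f'(a)=-3.669e+00  a ← 40.079478 − (+1.213e-02/-3.669e+00) = 40.082785
iter 4: u=1.622043  f(a)=+1.748e-06  f'(a)=-3.668e+00  a ← 40.082785 − (+1.748e-06/-3.668e+00) = 40.082786
iter 5: u=1.622043  f(a)=+5.684e-14  f'(a)=-3.668e+00  a ← 40.082786 − (+5.684e-14/-3.668e+00) = 40.082786
converged: |Δa| < 1e-12 after 5 iterations
sag = a·(cosh(S/(2a)) − 1) = 40.082786·(cosh(1.622043) − 1) = 65.353357
T_max/T_min = cosh(S/(2a)) = 2.630459

a=40.083 sag=65.353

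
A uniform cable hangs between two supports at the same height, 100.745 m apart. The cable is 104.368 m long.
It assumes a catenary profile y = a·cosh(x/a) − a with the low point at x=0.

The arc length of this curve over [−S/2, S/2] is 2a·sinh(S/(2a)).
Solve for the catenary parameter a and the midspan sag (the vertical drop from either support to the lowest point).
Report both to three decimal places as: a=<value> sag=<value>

a=109.022 sag=11.846

seed: a₀ = √(S³/(24(L−S))) = √(100.745³/(24·3.623)) = 108.441487
iter 1: u=0.464513  f(a)=+3.929e-02  f'(a)=-6.827e-02  a ← 108.441487 − (+3.929e-02/-6.827e-02) = 109.016955
iter 2: u=0.462061  f(a)=+3.149e-04  f'(a)=-6.718e-02  a ← 109.016955 − (+3.149e-04/-6.718e-02) = 109.021643
iter 3: u=0.462041  f(a)=+2.060e-08  f'(a)=-6.717e-02  a ← 109.021643 − (+2.060e-08/-6.717e-02) = 109.021644
iter 4: u=0.462041  f(a)=+0.000e+00  f'(a)=-6.717e-02  a ← 109.021644 − (+0.000e+00/-6.717e-02) = 109.021644
converged: |Δa| < 1e-12 after 4 iterations
sag = a·(cosh(S/(2a)) − 1) = 109.021644·(cosh(0.462041) − 1) = 11.845592
T_max/T_min = cosh(S/(2a)) = 1.108654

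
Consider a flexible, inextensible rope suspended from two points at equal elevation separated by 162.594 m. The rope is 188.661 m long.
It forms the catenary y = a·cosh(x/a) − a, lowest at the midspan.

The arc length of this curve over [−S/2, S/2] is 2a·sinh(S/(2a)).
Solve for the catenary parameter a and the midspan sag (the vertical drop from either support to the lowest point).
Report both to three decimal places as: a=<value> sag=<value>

seed: a₀ = √(S³/(24(L−S))) = √(162.594³/(24·26.067)) = 82.890665
iter 1: u=0.980774  f(a)=+1.283e+00  f'(a)=-6.916e-01  a ← 82.890665 − (+1.283e+00/-6.916e-01) = 84.745613
iter 2: u=0.959306  f(a)=+4.432e-02  f'(a)=-6.445e-01  a ← 84.745613 − (+4.432e-02/-6.445e-01) = 84.814384
iter 3: u=0.958528  f(a)=+5.711e-05  f'(a)=-6.429e-01  a ← 84.814384 − (+5.711e-05/-6.429e-01) = 84.814473
iter 4: u=0.958527  f(a)=+9.510e-11  f'(a)=-6.429e-01  a ← 84.814473 − (+9.510e-11/-6.429e-01) = 84.814473
iter 5: u=0.958527  f(a)=-2.842e-14  f'(a)=-6.429e-01  a ← 84.814473 − (-2.842e-14/-6.429e-01) = 84.814473
converged: |Δa| < 1e-12 after 5 iterations
sag = a·(cosh(S/(2a)) − 1) = 84.814473·(cosh(0.958527) − 1) = 42.038742
T_max/T_min = cosh(S/(2a)) = 1.495655

a=84.814 sag=42.039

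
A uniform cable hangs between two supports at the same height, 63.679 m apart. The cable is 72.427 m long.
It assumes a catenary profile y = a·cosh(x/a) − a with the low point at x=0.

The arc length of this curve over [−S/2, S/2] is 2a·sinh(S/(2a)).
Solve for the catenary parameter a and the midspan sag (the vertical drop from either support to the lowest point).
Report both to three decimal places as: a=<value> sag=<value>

seed: a₀ = √(S³/(24(L−S))) = √(63.679³/(24·8.748)) = 35.069885
iter 1: u=0.907887  f(a)=+3.677e-01  f'(a)=-5.412e-01  a ← 35.069885 − (+3.677e-01/-5.412e-01) = 35.749229
iter 2: u=0.890635  f(a)=+1.096e-02  f'(a)=-5.094e-01  a ← 35.749229 − (+1.096e-02/-5.094e-01) = 35.770735
iter 3: u=0.890099  f(a)=+1.039e-05  f'(a)=-5.085e-01  a ← 35.770735 − (+1.039e-05/-5.085e-01) = 35.770755
iter 4: u=0.890099  f(a)=+9.365e-12  f'(a)=-5.085e-01  a ← 35.770755 − (+9.365e-12/-5.085e-01) = 35.770755
converged: |Δa| < 1e-12 after 4 iterations
sag = a·(cosh(S/(2a)) − 1) = 35.770755·(cosh(0.890099) − 1) = 15.130762
T_max/T_min = cosh(S/(2a)) = 1.422993

a=35.771 sag=15.131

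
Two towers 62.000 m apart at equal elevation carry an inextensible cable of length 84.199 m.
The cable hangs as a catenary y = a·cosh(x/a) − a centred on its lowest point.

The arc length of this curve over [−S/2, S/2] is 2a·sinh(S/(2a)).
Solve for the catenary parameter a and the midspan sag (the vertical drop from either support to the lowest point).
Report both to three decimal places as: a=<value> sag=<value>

a=22.204 sag=25.392

seed: a₀ = √(S³/(24(L−S))) = √(62.000³/(24·22.199)) = 21.150236
iter 1: u=1.465705  f(a)=+2.510e+00  f'(a)=-2.586e+00  a ← 21.150236 − (+2.510e+00/-2.586e+00) = 22.120858
iter 2: u=1.401392  f(a)=+1.831e-01  f'(a)=-2.221e+00  a ← 22.120858 − (+1.831e-01/-2.221e+00) = 22.203303
iter 3: u=1.396189  f(a)=+1.144e-03  f'(a)=-2.194e+00  a ← 22.203303 − (+1.144e-03/-2.194e+00) = 22.203824
iter 4: u=1.396156  f(a)=+4.531e-08  f'(a)=-2.193e+00  a ← 22.203824 − (+4.531e-08/-2.193e+00) = 22.203824
iter 5: u=1.396156  f(a)=+1.421e-14  f'(a)=-2.193e+00  a ← 22.203824 − (+1.421e-14/-2.193e+00) = 22.203824
converged: |Δa| < 1e-12 after 5 iterations
sag = a·(cosh(S/(2a)) − 1) = 22.203824·(cosh(1.396156) − 1) = 25.392160
T_max/T_min = cosh(S/(2a)) = 2.143594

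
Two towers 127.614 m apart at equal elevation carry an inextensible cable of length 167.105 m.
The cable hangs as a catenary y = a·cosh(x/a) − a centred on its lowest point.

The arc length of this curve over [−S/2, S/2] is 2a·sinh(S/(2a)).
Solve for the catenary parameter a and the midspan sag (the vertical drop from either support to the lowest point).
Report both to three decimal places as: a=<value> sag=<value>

seed: a₀ = √(S³/(24(L−S))) = √(127.614³/(24·39.491)) = 46.826618
iter 1: u=1.362622  f(a)=+3.833e+00  f'(a)=-2.021e+00  a ← 46.826618 − (+3.833e+00/-2.021e+00) = 48.722644
iter 2: u=1.309596  f(a)=+2.451e-01  f'(a)=-1.770e+00  a ← 48.722644 − (+2.451e-01/-1.770e+00) = 48.861070
iter 3: u=1.305886  f(a)=+1.153e-03  f'(a)=-1.754e+00  a ← 48.861070 − (+1.153e-03/-1.754e+00) = 48.861728
iter 4: u=1.305869  f(a)=+2.582e-08  f'(a)=-1.754e+00  a ← 48.861728 − (+2.582e-08/-1.754e+00) = 48.861728
iter 5: u=1.305869  f(a)=-2.842e-14  f'(a)=-1.754e+00  a ← 48.861728 − (-2.842e-14/-1.754e+00) = 48.861728
converged: |Δa| < 1e-12 after 5 iterations
sag = a·(cosh(S/(2a)) − 1) = 48.861728·(cosh(1.305869) − 1) = 47.929226
T_max/T_min = cosh(S/(2a)) = 1.980915

a=48.862 sag=47.929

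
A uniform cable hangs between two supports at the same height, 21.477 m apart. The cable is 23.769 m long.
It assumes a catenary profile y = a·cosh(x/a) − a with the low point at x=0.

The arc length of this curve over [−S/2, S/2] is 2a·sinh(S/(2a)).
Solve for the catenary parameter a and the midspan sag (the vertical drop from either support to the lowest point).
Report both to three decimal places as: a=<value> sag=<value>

seed: a₀ = √(S³/(24(L−S))) = √(21.477³/(24·2.292)) = 13.419845
iter 1: u=0.800196  f(a)=+7.451e-02  f'(a)=-3.640e-01  a ← 13.419845 − (+7.451e-02/-3.640e-01) = 13.624560
iter 2: u=0.788172  f(a)=+1.739e-03  f'(a)=-3.471e-01  a ← 13.624560 − (+1.739e-03/-3.471e-01) = 13.629570
iter 3: u=0.787883  f(a)=+9.978e-07  f'(a)=-3.468e-01  a ← 13.629570 − (+9.978e-07/-3.468e-01) = 13.629573
iter 4: u=0.787882  f(a)=+3.304e-13  f'(a)=-3.468e-01  a ← 13.629573 − (+3.304e-13/-3.468e-01) = 13.629573
converged: |Δa| < 1e-12 after 4 iterations
sag = a·(cosh(S/(2a)) − 1) = 13.629573·(cosh(0.787882) − 1) = 4.453751
T_max/T_min = cosh(S/(2a)) = 1.326771

a=13.630 sag=4.454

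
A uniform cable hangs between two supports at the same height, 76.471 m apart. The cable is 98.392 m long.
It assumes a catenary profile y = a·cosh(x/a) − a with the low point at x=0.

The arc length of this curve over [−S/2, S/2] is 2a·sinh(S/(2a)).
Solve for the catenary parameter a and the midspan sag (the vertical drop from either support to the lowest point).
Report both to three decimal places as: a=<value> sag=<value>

seed: a₀ = √(S³/(24(L−S))) = √(76.471³/(24·21.921)) = 29.154752
iter 1: u=1.311467  f(a)=+1.964e+00  f'(a)=-1.779e+00  a ← 29.154752 − (+1.964e+00/-1.779e+00) = 30.258983
iter 2: u=1.263608  f(a)=+1.171e-01  f'(a)=-1.572e+00  a ← 30.258983 − (+1.171e-01/-1.572e+00) = 30.333456
iter 3: u=1.260506  f(a)=+4.746e-04  f'(a)=-1.560e+00  a ← 30.333456 − (+4.746e-04/-1.560e+00) = 30.333761
iter 4: u=1.260493  f(a)=+7.867e-09  f'(a)=-1.560e+00  a ← 30.333761 − (+7.867e-09/-1.560e+00) = 30.333761
iter 5: u=1.260493  f(a)=-1.421e-14  f'(a)=-1.560e+00  a ← 30.333761 − (-1.421e-14/-1.560e+00) = 30.333761
converged: |Δa| < 1e-12 after 5 iterations
sag = a·(cosh(S/(2a)) − 1) = 30.333761·(cosh(1.260493) − 1) = 27.462290
T_max/T_min = cosh(S/(2a)) = 1.905337

a=30.334 sag=27.462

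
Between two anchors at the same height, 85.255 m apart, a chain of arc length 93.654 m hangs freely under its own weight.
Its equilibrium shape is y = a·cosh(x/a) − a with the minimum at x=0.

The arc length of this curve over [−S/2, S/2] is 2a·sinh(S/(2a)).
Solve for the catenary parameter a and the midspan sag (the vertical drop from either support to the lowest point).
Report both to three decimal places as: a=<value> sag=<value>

a=56.246 sag=16.941

seed: a₀ = √(S³/(24(L−S))) = √(85.255³/(24·8.399)) = 55.444743
iter 1: u=0.768829  f(a)=+2.518e-01  f'(a)=-3.213e-01  a ← 55.444743 − (+2.518e-01/-3.213e-01) = 56.228391
iter 2: u=0.758113  f(a)=+5.437e-03  f'(a)=-3.075e-01  a ← 56.228391 − (+5.437e-03/-3.075e-01) = 56.246070
iter 3: u=0.757875  f(a)=+2.660e-06  f'(a)=-3.072e-01  a ← 56.246070 − (+2.660e-06/-3.072e-01) = 56.246079
iter 4: u=0.757875  f(a)=+6.395e-13  f'(a)=-3.072e-01  a ← 56.246079 − (+6.395e-13/-3.072e-01) = 56.246079
converged: |Δa| < 1e-12 after 4 iterations
sag = a·(cosh(S/(2a)) − 1) = 56.246079·(cosh(0.757875) − 1) = 16.941279
T_max/T_min = cosh(S/(2a)) = 1.301199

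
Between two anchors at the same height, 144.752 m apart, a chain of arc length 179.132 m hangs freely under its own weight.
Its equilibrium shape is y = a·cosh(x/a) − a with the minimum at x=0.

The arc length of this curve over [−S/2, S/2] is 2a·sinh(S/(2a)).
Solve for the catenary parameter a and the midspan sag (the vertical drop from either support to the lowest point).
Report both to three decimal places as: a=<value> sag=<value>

a=62.680 sag=46.640

seed: a₀ = √(S³/(24(L−S))) = √(144.752³/(24·34.380)) = 60.628706
iter 1: u=1.193758  f(a)=+2.534e+00  f'(a)=-1.304e+00  a ← 60.628706 − (+2.534e+00/-1.304e+00) = 62.572041
iter 2: u=1.156683  f(a)=+1.270e-01  f'(a)=-1.176e+00  a ← 62.572041 − (+1.270e-01/-1.176e+00) = 62.679954
iter 3: u=1.154691  f(a)=+3.558e-04  f'(a)=-1.170e+00  a ← 62.679954 − (+3.558e-04/-1.170e+00) = 62.680258
iter 4: u=1.154686  f(a)=+2.811e-09  f'(a)=-1.170e+00  a ← 62.680258 − (+2.811e-09/-1.170e+00) = 62.680258
iter 5: u=1.154686  f(a)=-2.842e-14  f'(a)=-1.170e+00  a ← 62.680258 − (-2.842e-14/-1.170e+00) = 62.680258
converged: |Δa| < 1e-12 after 5 iterations
sag = a·(cosh(S/(2a)) − 1) = 62.680258·(cosh(1.154686) − 1) = 46.639837
T_max/T_min = cosh(S/(2a)) = 1.744091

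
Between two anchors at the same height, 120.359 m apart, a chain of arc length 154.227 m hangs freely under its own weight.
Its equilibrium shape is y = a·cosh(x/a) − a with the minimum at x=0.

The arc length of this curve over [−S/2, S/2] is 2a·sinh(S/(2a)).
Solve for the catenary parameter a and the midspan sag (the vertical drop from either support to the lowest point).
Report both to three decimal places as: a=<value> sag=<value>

a=48.155 sag=42.759

seed: a₀ = √(S³/(24(L−S))) = √(120.359³/(24·33.868)) = 46.314551
iter 1: u=1.299365  f(a)=+2.977e+00  f'(a)=-1.725e+00  a ← 46.314551 − (+2.977e+00/-1.725e+00) = 48.040375
iter 2: u=1.252686  f(a)=+1.745e-01  f'(a)=-1.528e+00  a ← 48.040375 − (+1.745e-01/-1.528e+00) = 48.154559
iter 3: u=1.249716  f(a)=+6.820e-04  f'(a)=-1.516e+00  a ← 48.154559 − (+6.820e-04/-1.516e+00) = 48.155009
iter 4: u=1.249704  f(a)=+1.051e-08  f'(a)=-1.516e+00  a ← 48.155009 − (+1.051e-08/-1.516e+00) = 48.155009
iter 5: u=1.249704  f(a)=+0.000e+00  f'(a)=-1.516e+00  a ← 48.155009 − (+0.000e+00/-1.516e+00) = 48.155009
converged: |Δa| < 1e-12 after 5 iterations
sag = a·(cosh(S/(2a)) − 1) = 48.155009·(cosh(1.249704) − 1) = 42.759219
T_max/T_min = cosh(S/(2a)) = 1.887950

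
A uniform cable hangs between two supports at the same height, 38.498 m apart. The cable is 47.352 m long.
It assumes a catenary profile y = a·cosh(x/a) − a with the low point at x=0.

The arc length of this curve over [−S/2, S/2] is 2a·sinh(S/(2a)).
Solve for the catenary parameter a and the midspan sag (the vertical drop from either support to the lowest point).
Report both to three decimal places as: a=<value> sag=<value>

seed: a₀ = √(S³/(24(L−S))) = √(38.498³/(24·8.854)) = 16.386337
iter 1: u=1.174698  f(a)=+6.313e-01  f'(a)=-1.237e+00  a ← 16.386337 − (+6.313e-01/-1.237e+00) = 16.896593
iter 2: u=1.139224  f(a)=+3.069e-02  f'(a)=-1.120e+00  a ← 16.896593 − (+3.069e-02/-1.120e+00) = 16.924002
iter 3: u=1.137379  f(a)=+8.072e-05  f'(a)=-1.114e+00  a ← 16.924002 − (+8.072e-05/-1.114e+00) = 16.924075
iter 4: u=1.137374  f(a)=+5.616e-10  f'(a)=-1.114e+00  a ← 16.924075 − (+5.616e-10/-1.114e+00) = 16.924075
iter 5: u=1.137374  f(a)=+1.421e-14  f'(a)=-1.114e+00  a ← 16.924075 − (+1.421e-14/-1.114e+00) = 16.924075
converged: |Δa| < 1e-12 after 5 iterations
sag = a·(cosh(S/(2a)) − 1) = 16.924075·(cosh(1.137374) − 1) = 12.178799
T_max/T_min = cosh(S/(2a)) = 1.719614

a=16.924 sag=12.179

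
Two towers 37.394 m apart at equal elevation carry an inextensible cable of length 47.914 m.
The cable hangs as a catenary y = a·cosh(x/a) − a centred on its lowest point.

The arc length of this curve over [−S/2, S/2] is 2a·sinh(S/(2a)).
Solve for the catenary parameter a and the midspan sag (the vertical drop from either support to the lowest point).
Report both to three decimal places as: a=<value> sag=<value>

seed: a₀ = √(S³/(24(L−S))) = √(37.394³/(24·10.520)) = 14.390948
iter 1: u=1.299220  f(a)=+9.244e-01  f'(a)=-1.724e+00  a ← 14.390948 − (+9.244e-01/-1.724e+00) = 14.927094
iter 2: u=1.252555  f(a)=+5.417e-02  f'(a)=-1.527e+00  a ← 14.927094 − (+5.417e-02/-1.527e+00) = 14.962558
iter 3: u=1.249586  f(a)=+2.116e-04  f'(a)=-1.516e+00  a ← 14.962558 − (+2.116e-04/-1.516e+00) = 14.962697
iter 4: u=1.249574  f(a)=+3.258e-09  f'(a)=-1.516e+00  a ← 14.962697 − (+3.258e-09/-1.516e+00) = 14.962697
iter 5: u=1.249574  f(a)=-1.421e-14  f'(a)=-1.516e+00  a ← 14.962697 − (-1.421e-14/-1.516e+00) = 14.962697
converged: |Δa| < 1e-12 after 5 iterations
sag = a·(cosh(S/(2a)) − 1) = 14.962697·(cosh(1.249574) − 1) = 13.283013
T_max/T_min = cosh(S/(2a)) = 1.887742

a=14.963 sag=13.283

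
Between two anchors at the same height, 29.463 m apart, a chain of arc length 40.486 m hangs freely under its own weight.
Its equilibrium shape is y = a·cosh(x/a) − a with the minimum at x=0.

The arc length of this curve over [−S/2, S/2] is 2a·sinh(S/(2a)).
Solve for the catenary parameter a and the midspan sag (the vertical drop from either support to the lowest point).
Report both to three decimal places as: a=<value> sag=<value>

seed: a₀ = √(S³/(24(L−S))) = √(29.463³/(24·11.023)) = 9.832409
iter 1: u=1.498260  f(a)=+1.305e+00  f'(a)=-2.788e+00  a ← 9.832409 − (+1.305e+00/-2.788e+00) = 10.300717
iter 2: u=1.430143  f(a)=+9.906e-02  f'(a)=-2.379e+00  a ← 10.300717 − (+9.906e-02/-2.379e+00) = 10.342353
iter 3: u=1.424386  f(a)=+6.739e-04  f'(a)=-2.347e+00  a ← 10.342353 − (+6.739e-04/-2.347e+00) = 10.342641
iter 4: u=1.424346  f(a)=+3.166e-08  f'(a)=-2.347e+00  a ← 10.342641 − (+3.166e-08/-2.347e+00) = 10.342641
iter 5: u=1.424346  f(a)=-7.105e-15  f'(a)=-2.347e+00  a ← 10.342641 − (-7.105e-15/-2.347e+00) = 10.342641
converged: |Δa| < 1e-12 after 5 iterations
sag = a·(cosh(S/(2a)) − 1) = 10.342641·(cosh(1.424346) − 1) = 12.389479
T_max/T_min = cosh(S/(2a)) = 2.197903

a=10.343 sag=12.389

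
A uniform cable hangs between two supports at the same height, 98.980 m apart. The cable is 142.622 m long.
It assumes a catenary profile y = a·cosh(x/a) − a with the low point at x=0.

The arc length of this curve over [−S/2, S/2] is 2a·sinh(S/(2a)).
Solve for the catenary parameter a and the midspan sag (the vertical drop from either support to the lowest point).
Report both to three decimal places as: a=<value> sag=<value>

a=32.265 sag=46.006

seed: a₀ = √(S³/(24(L−S))) = √(98.980³/(24·43.642)) = 30.427287
iter 1: u=1.626501  f(a)=+6.150e+00  f'(a)=-3.703e+00  a ← 30.427287 − (+6.150e+00/-3.703e+00) = 32.088197
iter 2: u=1.542312  f(a)=+5.395e-01  f'(a)=-3.079e+00  a ← 32.088197 − (+5.395e-01/-3.079e+00) = 32.263392
iter 3: u=1.533937  f(a)=+5.033e-03  f'(a)=-3.022e+00  a ← 32.263392 − (+5.033e-03/-3.022e+00) = 32.265058
iter 4: u=1.533857  f(a)=+4.470e-07  f'(a)=-3.022e+00  a ← 32.265058 − (+4.470e-07/-3.022e+00) = 32.265058
iter 5: u=1.533857  f(a)=+2.842e-14  f'(a)=-3.022e+00  a ← 32.265058 − (+2.842e-14/-3.022e+00) = 32.265058
converged: |Δa| < 1e-12 after 5 iterations
sag = a·(cosh(S/(2a)) − 1) = 32.265058·(cosh(1.533857) − 1) = 46.005580
T_max/T_min = cosh(S/(2a)) = 2.425864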